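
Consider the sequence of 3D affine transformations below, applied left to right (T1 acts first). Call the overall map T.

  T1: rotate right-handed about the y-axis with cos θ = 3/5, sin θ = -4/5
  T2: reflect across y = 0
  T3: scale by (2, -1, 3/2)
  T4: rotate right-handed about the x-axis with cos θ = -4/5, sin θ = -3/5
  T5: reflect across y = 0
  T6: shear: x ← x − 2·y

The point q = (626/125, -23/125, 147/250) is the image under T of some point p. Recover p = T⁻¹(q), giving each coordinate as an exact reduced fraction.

p = (6/5, -1/2, -2)

T1 = [3/5 0 -4/5 0; 0 1 0 0; 4/5 0 3/5 0; 0 0 0 1]
T2·T1 = [3/5 0 -4/5 0; 0 -1 0 0; 4/5 0 3/5 0; 0 0 0 1]
T3·…·T1 = [6/5 0 -8/5 0; 0 1 0 0; 6/5 0 9/10 0; 0 0 0 1]
T4·…·T1 = [6/5 0 -8/5 0; 18/25 -4/5 27/50 0; -24/25 -3/5 -18/25 0; 0 0 0 1]
T5·…·T1 = [6/5 0 -8/5 0; -18/25 4/5 -27/50 0; -24/25 -3/5 -18/25 0; 0 0 0 1]
T6·…·T1 = [66/25 -8/5 -13/25 0; -18/25 4/5 -27/50 0; -24/25 -3/5 -18/25 0; 0 0 0 1]
det M = -3; M⁻¹ = [3/10 7/25 -32/75 0; 0 4/5 -3/5 0; -2/5 -26/25 -8/25 0; 0 0 0 1]
M⁻¹ · (626/125, -23/125, 147/250)ᵀ = (6/5, -1/2, -2)ᵀ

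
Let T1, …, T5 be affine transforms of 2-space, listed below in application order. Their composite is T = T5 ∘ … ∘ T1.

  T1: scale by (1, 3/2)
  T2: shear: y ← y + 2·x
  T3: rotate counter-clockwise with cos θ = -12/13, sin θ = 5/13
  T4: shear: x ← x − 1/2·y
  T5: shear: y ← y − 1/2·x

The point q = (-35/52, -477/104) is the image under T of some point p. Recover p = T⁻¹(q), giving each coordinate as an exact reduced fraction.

T1 = [1 0 0; 0 3/2 0; 0 0 1]
T2·T1 = [1 0 0; 2 3/2 0; 0 0 1]
T3·…·T1 = [-22/13 -15/26 0; -19/13 -18/13 0; 0 0 1]
T4·…·T1 = [-25/26 3/26 0; -19/13 -18/13 0; 0 0 1]
T5·…·T1 = [-25/26 3/26 0; -51/52 -75/52 0; 0 0 1]
det M = 3/2; M⁻¹ = [-25/26 -1/13 0; 17/26 -25/39 0; 0 0 1]
M⁻¹ · (-35/52, -477/104)ᵀ = (1, 5/2)ᵀ

p = (1, 5/2)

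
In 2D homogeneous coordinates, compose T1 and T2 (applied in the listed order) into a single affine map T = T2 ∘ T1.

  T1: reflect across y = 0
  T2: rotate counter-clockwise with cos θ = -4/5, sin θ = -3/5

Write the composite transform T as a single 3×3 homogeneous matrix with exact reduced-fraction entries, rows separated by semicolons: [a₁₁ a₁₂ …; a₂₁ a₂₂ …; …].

T1 = [1 0 0; 0 -1 0; 0 0 1]
T2·T1 = [-4/5 -3/5 0; -3/5 4/5 0; 0 0 1]

T = [-4/5 -3/5 0; -3/5 4/5 0; 0 0 1]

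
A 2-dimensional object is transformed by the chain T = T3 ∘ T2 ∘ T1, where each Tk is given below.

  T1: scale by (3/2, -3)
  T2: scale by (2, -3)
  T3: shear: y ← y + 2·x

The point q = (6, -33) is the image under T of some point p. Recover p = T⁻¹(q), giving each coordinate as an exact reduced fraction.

T1 = [3/2 0 0; 0 -3 0; 0 0 1]
T2·T1 = [3 0 0; 0 9 0; 0 0 1]
T3·…·T1 = [3 0 0; 6 9 0; 0 0 1]
det M = 27; M⁻¹ = [1/3 0 0; -2/9 1/9 0; 0 0 1]
M⁻¹ · (6, -33)ᵀ = (2, -5)ᵀ

p = (2, -5)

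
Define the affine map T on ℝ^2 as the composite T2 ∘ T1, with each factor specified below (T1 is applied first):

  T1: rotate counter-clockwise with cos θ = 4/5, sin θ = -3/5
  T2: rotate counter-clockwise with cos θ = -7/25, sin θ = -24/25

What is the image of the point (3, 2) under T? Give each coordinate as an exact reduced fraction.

T(p) = (-6/5, -17/5)

T1 rotate counter-clockwise with cos θ = 4/5, sin θ = -3/5: (3, 2) → (18/5, -1/5)
T2 rotate counter-clockwise with cos θ = -7/25, sin θ = -24/25: (18/5, -1/5) → (-6/5, -17/5)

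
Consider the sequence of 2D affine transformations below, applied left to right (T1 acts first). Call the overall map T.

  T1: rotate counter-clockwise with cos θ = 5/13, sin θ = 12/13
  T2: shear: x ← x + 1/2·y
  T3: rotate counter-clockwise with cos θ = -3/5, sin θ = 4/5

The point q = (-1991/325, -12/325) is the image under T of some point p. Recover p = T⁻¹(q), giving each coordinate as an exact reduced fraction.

p = (5, 4/5)

T1 = [5/13 -12/13 0; 12/13 5/13 0; 0 0 1]
T2·T1 = [11/13 -19/26 0; 12/13 5/13 0; 0 0 1]
T3·…·T1 = [-81/65 17/130 0; 8/65 -53/65 0; 0 0 1]
det M = 1; M⁻¹ = [-53/65 -17/130 0; -8/65 -81/65 0; 0 0 1]
M⁻¹ · (-1991/325, -12/325)ᵀ = (5, 4/5)ᵀ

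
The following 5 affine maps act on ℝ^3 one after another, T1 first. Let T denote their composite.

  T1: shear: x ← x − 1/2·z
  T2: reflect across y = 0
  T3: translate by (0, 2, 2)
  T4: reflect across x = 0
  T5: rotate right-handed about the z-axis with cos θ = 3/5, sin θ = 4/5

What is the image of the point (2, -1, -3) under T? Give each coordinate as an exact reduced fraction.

T(p) = (-9/2, -1, -1)

T1 shear: x ← x − 1/2·z: (2, -1, -3) → (7/2, -1, -3)
T2 reflect across y = 0: (7/2, -1, -3) → (7/2, 1, -3)
T3 translate by (0, 2, 2): (7/2, 1, -3) → (7/2, 3, -1)
T4 reflect across x = 0: (7/2, 3, -1) → (-7/2, 3, -1)
T5 rotate right-handed about the z-axis with cos θ = 3/5, sin θ = 4/5: (-7/2, 3, -1) → (-9/2, -1, -1)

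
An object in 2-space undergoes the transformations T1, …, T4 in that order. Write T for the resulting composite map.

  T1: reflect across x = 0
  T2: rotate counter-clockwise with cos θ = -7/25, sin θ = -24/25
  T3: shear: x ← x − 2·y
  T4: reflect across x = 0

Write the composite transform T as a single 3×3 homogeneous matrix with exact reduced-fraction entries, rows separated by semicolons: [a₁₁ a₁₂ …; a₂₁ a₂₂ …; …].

T1 = [-1 0 0; 0 1 0; 0 0 1]
T2·T1 = [7/25 24/25 0; 24/25 -7/25 0; 0 0 1]
T3·…·T1 = [-41/25 38/25 0; 24/25 -7/25 0; 0 0 1]
T4·…·T1 = [41/25 -38/25 0; 24/25 -7/25 0; 0 0 1]

T = [41/25 -38/25 0; 24/25 -7/25 0; 0 0 1]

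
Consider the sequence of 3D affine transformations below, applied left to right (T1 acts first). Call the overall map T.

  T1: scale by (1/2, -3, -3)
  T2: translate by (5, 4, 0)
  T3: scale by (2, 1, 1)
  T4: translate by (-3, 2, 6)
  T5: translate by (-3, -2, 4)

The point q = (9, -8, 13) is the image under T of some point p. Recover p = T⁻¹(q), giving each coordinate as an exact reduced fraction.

T1 = [1/2 0 0 0; 0 -3 0 0; 0 0 -3 0; 0 0 0 1]
T2·T1 = [1/2 0 0 5; 0 -3 0 4; 0 0 -3 0; 0 0 0 1]
T3·…·T1 = [1 0 0 10; 0 -3 0 4; 0 0 -3 0; 0 0 0 1]
T4·…·T1 = [1 0 0 7; 0 -3 0 6; 0 0 -3 6; 0 0 0 1]
T5·…·T1 = [1 0 0 4; 0 -3 0 4; 0 0 -3 10; 0 0 0 1]
det M = 9; M⁻¹ = [1 0 0 -4; 0 -1/3 0 4/3; 0 0 -1/3 10/3; 0 0 0 1]
M⁻¹ · (9, -8, 13)ᵀ = (5, 4, -1)ᵀ

p = (5, 4, -1)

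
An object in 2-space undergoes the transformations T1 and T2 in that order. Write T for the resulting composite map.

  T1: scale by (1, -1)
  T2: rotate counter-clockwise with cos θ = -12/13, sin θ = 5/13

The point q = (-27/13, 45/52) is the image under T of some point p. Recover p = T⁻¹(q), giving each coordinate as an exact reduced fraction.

T1 = [1 0 0; 0 -1 0; 0 0 1]
T2·T1 = [-12/13 5/13 0; 5/13 12/13 0; 0 0 1]
det M = -1; M⁻¹ = [-12/13 5/13 0; 5/13 12/13 0; 0 0 1]
M⁻¹ · (-27/13, 45/52)ᵀ = (9/4, 0)ᵀ

p = (9/4, 0)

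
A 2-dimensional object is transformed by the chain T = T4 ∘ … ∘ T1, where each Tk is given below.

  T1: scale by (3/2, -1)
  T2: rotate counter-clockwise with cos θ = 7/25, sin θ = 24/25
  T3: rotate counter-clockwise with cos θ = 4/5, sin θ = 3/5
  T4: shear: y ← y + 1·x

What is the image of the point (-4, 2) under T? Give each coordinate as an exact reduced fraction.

T1 scale by (3/2, -1): (-4, 2) → (-6, -2)
T2 rotate counter-clockwise with cos θ = 7/25, sin θ = 24/25: (-6, -2) → (6/25, -158/25)
T3 rotate counter-clockwise with cos θ = 4/5, sin θ = 3/5: (6/25, -158/25) → (498/125, -614/125)
T4 shear: y ← y + 1·x: (498/125, -614/125) → (498/125, -116/125)

T(p) = (498/125, -116/125)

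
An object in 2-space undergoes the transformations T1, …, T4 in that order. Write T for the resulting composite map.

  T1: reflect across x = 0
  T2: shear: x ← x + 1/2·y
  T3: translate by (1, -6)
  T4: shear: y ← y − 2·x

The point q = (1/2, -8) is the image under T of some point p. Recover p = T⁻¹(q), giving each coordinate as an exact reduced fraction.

T1 = [-1 0 0; 0 1 0; 0 0 1]
T2·T1 = [-1 1/2 0; 0 1 0; 0 0 1]
T3·…·T1 = [-1 1/2 1; 0 1 -6; 0 0 1]
T4·…·T1 = [-1 1/2 1; 2 0 -8; 0 0 1]
det M = -1; M⁻¹ = [0 1/2 4; 2 1 6; 0 0 1]
M⁻¹ · (1/2, -8)ᵀ = (0, -1)ᵀ

p = (0, -1)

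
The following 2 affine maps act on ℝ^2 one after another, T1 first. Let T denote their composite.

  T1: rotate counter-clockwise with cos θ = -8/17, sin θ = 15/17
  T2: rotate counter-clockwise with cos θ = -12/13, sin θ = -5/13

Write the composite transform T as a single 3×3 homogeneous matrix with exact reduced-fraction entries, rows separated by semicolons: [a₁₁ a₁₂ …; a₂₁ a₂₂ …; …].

T = [171/221 140/221 0; -140/221 171/221 0; 0 0 1]

T1 = [-8/17 -15/17 0; 15/17 -8/17 0; 0 0 1]
T2·T1 = [171/221 140/221 0; -140/221 171/221 0; 0 0 1]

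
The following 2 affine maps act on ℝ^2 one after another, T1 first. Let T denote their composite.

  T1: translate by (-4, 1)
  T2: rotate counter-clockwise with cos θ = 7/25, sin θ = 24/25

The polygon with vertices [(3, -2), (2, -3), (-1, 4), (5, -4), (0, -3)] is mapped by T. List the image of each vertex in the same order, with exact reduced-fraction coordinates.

image vertices: (17/25, -31/25), (34/25, -62/25), (-31/5, -17/5), (79/25, 3/25), (4/5, -22/5)

T1 translate by (-4, 1): (3, -2) → (-1, -1); (2, -3) → (-2, -2); (-1, 4) → (-5, 5); (5, -4) → (1, -3); (0, -3) → (-4, -2)
T2 rotate counter-clockwise with cos θ = 7/25, sin θ = 24/25: (-1, -1) → (17/25, -31/25); (-2, -2) → (34/25, -62/25); (-5, 5) → (-31/5, -17/5); (1, -3) → (79/25, 3/25); (-4, -2) → (4/5, -22/5)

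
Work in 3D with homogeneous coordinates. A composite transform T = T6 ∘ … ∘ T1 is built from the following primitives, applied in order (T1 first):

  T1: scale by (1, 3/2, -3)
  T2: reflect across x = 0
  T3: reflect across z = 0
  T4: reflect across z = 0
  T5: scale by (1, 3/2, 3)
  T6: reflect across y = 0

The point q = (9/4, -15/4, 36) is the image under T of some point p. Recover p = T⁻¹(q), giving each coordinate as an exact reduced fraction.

p = (-9/4, 5/3, -4)

T1 = [1 0 0 0; 0 3/2 0 0; 0 0 -3 0; 0 0 0 1]
T2·T1 = [-1 0 0 0; 0 3/2 0 0; 0 0 -3 0; 0 0 0 1]
T3·…·T1 = [-1 0 0 0; 0 3/2 0 0; 0 0 3 0; 0 0 0 1]
T4·…·T1 = [-1 0 0 0; 0 3/2 0 0; 0 0 -3 0; 0 0 0 1]
T5·…·T1 = [-1 0 0 0; 0 9/4 0 0; 0 0 -9 0; 0 0 0 1]
T6·…·T1 = [-1 0 0 0; 0 -9/4 0 0; 0 0 -9 0; 0 0 0 1]
det M = -81/4; M⁻¹ = [-1 0 0 0; 0 -4/9 0 0; 0 0 -1/9 0; 0 0 0 1]
M⁻¹ · (9/4, -15/4, 36)ᵀ = (-9/4, 5/3, -4)ᵀ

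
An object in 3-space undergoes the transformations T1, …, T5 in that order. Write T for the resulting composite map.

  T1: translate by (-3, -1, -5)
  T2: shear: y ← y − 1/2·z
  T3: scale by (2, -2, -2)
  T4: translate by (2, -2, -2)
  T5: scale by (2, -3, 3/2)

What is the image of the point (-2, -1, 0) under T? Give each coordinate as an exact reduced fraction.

T(p) = (-16, 9, 12)

T1 translate by (-3, -1, -5): (-2, -1, 0) → (-5, -2, -5)
T2 shear: y ← y − 1/2·z: (-5, -2, -5) → (-5, 1/2, -5)
T3 scale by (2, -2, -2): (-5, 1/2, -5) → (-10, -1, 10)
T4 translate by (2, -2, -2): (-10, -1, 10) → (-8, -3, 8)
T5 scale by (2, -3, 3/2): (-8, -3, 8) → (-16, 9, 12)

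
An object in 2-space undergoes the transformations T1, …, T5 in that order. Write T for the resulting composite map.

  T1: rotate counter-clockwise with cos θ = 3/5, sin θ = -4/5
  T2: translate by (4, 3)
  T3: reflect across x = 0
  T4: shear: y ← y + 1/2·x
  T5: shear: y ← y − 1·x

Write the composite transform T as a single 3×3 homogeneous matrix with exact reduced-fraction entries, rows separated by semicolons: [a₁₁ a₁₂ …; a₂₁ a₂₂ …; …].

T = [-3/5 -4/5 -4; -1/2 1 5; 0 0 1]

T1 = [3/5 4/5 0; -4/5 3/5 0; 0 0 1]
T2·T1 = [3/5 4/5 4; -4/5 3/5 3; 0 0 1]
T3·…·T1 = [-3/5 -4/5 -4; -4/5 3/5 3; 0 0 1]
T4·…·T1 = [-3/5 -4/5 -4; -11/10 1/5 1; 0 0 1]
T5·…·T1 = [-3/5 -4/5 -4; -1/2 1 5; 0 0 1]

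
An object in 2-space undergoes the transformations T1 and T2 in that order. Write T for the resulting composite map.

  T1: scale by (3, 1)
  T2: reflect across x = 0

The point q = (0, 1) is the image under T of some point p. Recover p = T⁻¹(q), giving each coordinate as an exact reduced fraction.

T1 = [3 0 0; 0 1 0; 0 0 1]
T2·T1 = [-3 0 0; 0 1 0; 0 0 1]
det M = -3; M⁻¹ = [-1/3 0 0; 0 1 0; 0 0 1]
M⁻¹ · (0, 1)ᵀ = (0, 1)ᵀ

p = (0, 1)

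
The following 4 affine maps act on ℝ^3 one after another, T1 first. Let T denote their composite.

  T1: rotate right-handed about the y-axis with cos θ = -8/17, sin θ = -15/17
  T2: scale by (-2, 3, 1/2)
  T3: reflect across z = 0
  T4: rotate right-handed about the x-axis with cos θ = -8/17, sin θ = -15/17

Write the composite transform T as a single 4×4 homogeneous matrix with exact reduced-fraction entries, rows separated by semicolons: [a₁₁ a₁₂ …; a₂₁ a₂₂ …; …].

T = [16/17 0 30/17 0; -225/578 -24/17 60/289 0; 60/289 -45/17 -32/289 0; 0 0 0 1]

T1 = [-8/17 0 -15/17 0; 0 1 0 0; 15/17 0 -8/17 0; 0 0 0 1]
T2·T1 = [16/17 0 30/17 0; 0 3 0 0; 15/34 0 -4/17 0; 0 0 0 1]
T3·…·T1 = [16/17 0 30/17 0; 0 3 0 0; -15/34 0 4/17 0; 0 0 0 1]
T4·…·T1 = [16/17 0 30/17 0; -225/578 -24/17 60/289 0; 60/289 -45/17 -32/289 0; 0 0 0 1]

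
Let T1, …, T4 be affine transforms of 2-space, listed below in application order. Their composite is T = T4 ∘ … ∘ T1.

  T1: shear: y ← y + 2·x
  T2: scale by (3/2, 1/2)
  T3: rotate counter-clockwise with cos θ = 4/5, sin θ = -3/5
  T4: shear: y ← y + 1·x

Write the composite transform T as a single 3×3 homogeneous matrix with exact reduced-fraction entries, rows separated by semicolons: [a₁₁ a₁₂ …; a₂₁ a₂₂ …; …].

T = [9/5 3/10 0; 17/10 7/10 0; 0 0 1]

T1 = [1 0 0; 2 1 0; 0 0 1]
T2·T1 = [3/2 0 0; 1 1/2 0; 0 0 1]
T3·…·T1 = [9/5 3/10 0; -1/10 2/5 0; 0 0 1]
T4·…·T1 = [9/5 3/10 0; 17/10 7/10 0; 0 0 1]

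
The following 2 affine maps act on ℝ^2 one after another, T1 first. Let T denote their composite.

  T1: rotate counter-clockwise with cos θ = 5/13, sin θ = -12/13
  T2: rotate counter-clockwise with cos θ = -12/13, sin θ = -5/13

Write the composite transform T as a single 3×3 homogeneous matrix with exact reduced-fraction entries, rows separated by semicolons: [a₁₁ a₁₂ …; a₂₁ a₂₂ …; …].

T = [-120/169 -119/169 0; 119/169 -120/169 0; 0 0 1]

T1 = [5/13 12/13 0; -12/13 5/13 0; 0 0 1]
T2·T1 = [-120/169 -119/169 0; 119/169 -120/169 0; 0 0 1]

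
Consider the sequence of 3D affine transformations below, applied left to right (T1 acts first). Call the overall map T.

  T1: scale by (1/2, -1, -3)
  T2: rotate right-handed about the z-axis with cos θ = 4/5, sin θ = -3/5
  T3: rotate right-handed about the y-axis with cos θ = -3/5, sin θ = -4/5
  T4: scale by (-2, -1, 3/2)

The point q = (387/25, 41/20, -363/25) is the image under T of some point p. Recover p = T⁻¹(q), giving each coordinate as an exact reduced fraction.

T1 = [1/2 0 0 0; 0 -1 0 0; 0 0 -3 0; 0 0 0 1]
T2·T1 = [2/5 -3/5 0 0; -3/10 -4/5 0 0; 0 0 -3 0; 0 0 0 1]
T3·…·T1 = [-6/25 9/25 12/5 0; -3/10 -4/5 0 0; 8/25 -12/25 9/5 0; 0 0 0 1]
T4·…·T1 = [12/25 -18/25 -24/5 0; 3/10 4/5 0 0; 12/25 -18/25 27/10 0; 0 0 0 1]
det M = 9/2; M⁻¹ = [12/25 6/5 64/75 0; -9/50 4/5 -8/25 0; -2/15 0 2/15 0; 0 0 0 1]
M⁻¹ · (387/25, 41/20, -363/25)ᵀ = (-5/2, 7/2, -4)ᵀ

p = (-5/2, 7/2, -4)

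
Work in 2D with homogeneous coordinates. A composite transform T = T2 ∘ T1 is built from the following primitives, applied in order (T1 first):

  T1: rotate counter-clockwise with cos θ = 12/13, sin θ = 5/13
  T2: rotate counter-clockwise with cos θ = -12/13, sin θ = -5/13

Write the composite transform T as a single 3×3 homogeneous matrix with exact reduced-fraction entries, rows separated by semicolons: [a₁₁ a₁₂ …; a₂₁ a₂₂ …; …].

T1 = [12/13 -5/13 0; 5/13 12/13 0; 0 0 1]
T2·T1 = [-119/169 120/169 0; -120/169 -119/169 0; 0 0 1]

T = [-119/169 120/169 0; -120/169 -119/169 0; 0 0 1]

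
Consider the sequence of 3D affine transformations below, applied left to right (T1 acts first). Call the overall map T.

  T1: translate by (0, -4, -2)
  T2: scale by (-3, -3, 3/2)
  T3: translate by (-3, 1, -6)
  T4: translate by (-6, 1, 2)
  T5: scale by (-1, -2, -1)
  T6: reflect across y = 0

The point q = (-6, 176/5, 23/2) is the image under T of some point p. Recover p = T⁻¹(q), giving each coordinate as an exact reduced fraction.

T1 = [1 0 0 0; 0 1 0 -4; 0 0 1 -2; 0 0 0 1]
T2·T1 = [-3 0 0 0; 0 -3 0 12; 0 0 3/2 -3; 0 0 0 1]
T3·…·T1 = [-3 0 0 -3; 0 -3 0 13; 0 0 3/2 -9; 0 0 0 1]
T4·…·T1 = [-3 0 0 -9; 0 -3 0 14; 0 0 3/2 -7; 0 0 0 1]
T5·…·T1 = [3 0 0 9; 0 6 0 -28; 0 0 -3/2 7; 0 0 0 1]
T6·…·T1 = [3 0 0 9; 0 -6 0 28; 0 0 -3/2 7; 0 0 0 1]
det M = 27; M⁻¹ = [1/3 0 0 -3; 0 -1/6 0 14/3; 0 0 -2/3 14/3; 0 0 0 1]
M⁻¹ · (-6, 176/5, 23/2)ᵀ = (-5, -6/5, -3)ᵀ

p = (-5, -6/5, -3)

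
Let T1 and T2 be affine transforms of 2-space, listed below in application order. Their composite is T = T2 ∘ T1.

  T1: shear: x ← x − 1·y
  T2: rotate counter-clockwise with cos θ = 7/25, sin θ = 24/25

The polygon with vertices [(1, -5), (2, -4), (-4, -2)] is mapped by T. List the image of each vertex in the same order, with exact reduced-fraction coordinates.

T1 shear: x ← x − 1·y: (1, -5) → (6, -5); (2, -4) → (6, -4); (-4, -2) → (-2, -2)
T2 rotate counter-clockwise with cos θ = 7/25, sin θ = 24/25: (6, -5) → (162/25, 109/25); (6, -4) → (138/25, 116/25); (-2, -2) → (34/25, -62/25)

image vertices: (162/25, 109/25), (138/25, 116/25), (34/25, -62/25)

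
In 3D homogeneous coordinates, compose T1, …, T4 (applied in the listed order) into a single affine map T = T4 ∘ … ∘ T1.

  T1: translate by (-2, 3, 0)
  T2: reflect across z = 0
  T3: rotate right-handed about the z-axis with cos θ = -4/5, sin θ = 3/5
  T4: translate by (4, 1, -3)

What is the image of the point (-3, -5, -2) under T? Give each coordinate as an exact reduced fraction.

T1 translate by (-2, 3, 0): (-3, -5, -2) → (-5, -2, -2)
T2 reflect across z = 0: (-5, -2, -2) → (-5, -2, 2)
T3 rotate right-handed about the z-axis with cos θ = -4/5, sin θ = 3/5: (-5, -2, 2) → (26/5, -7/5, 2)
T4 translate by (4, 1, -3): (26/5, -7/5, 2) → (46/5, -2/5, -1)

T(p) = (46/5, -2/5, -1)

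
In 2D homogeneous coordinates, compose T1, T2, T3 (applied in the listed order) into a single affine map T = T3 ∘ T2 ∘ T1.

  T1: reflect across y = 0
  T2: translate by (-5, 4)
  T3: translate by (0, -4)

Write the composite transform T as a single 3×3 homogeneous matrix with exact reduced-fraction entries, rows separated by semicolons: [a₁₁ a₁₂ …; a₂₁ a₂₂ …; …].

T1 = [1 0 0; 0 -1 0; 0 0 1]
T2·T1 = [1 0 -5; 0 -1 4; 0 0 1]
T3·…·T1 = [1 0 -5; 0 -1 0; 0 0 1]

T = [1 0 -5; 0 -1 0; 0 0 1]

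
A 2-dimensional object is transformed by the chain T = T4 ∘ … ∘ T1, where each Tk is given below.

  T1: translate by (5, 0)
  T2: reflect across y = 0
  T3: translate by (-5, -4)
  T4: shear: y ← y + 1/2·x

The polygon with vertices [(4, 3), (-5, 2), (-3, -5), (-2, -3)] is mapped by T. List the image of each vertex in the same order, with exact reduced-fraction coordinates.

image vertices: (4, -5), (-5, -17/2), (-3, -1/2), (-2, -2)

T1 translate by (5, 0): (4, 3) → (9, 3); (-5, 2) → (0, 2); (-3, -5) → (2, -5); (-2, -3) → (3, -3)
T2 reflect across y = 0: (9, 3) → (9, -3); (0, 2) → (0, -2); (2, -5) → (2, 5); (3, -3) → (3, 3)
T3 translate by (-5, -4): (9, -3) → (4, -7); (0, -2) → (-5, -6); (2, 5) → (-3, 1); (3, 3) → (-2, -1)
T4 shear: y ← y + 1/2·x: (4, -7) → (4, -5); (-5, -6) → (-5, -17/2); (-3, 1) → (-3, -1/2); (-2, -1) → (-2, -2)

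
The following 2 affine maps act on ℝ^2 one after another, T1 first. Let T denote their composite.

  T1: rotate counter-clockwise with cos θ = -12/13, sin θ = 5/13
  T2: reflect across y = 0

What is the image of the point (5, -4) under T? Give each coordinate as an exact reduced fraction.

T1 rotate counter-clockwise with cos θ = -12/13, sin θ = 5/13: (5, -4) → (-40/13, 73/13)
T2 reflect across y = 0: (-40/13, 73/13) → (-40/13, -73/13)

T(p) = (-40/13, -73/13)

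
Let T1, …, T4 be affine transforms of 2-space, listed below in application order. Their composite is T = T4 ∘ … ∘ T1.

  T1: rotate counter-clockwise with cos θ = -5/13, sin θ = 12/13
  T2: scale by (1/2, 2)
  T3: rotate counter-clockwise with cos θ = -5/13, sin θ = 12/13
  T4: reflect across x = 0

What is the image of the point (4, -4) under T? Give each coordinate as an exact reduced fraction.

T(p) = (1702/169, -512/169)

T1 rotate counter-clockwise with cos θ = -5/13, sin θ = 12/13: (4, -4) → (28/13, 68/13)
T2 scale by (1/2, 2): (28/13, 68/13) → (14/13, 136/13)
T3 rotate counter-clockwise with cos θ = -5/13, sin θ = 12/13: (14/13, 136/13) → (-1702/169, -512/169)
T4 reflect across x = 0: (-1702/169, -512/169) → (1702/169, -512/169)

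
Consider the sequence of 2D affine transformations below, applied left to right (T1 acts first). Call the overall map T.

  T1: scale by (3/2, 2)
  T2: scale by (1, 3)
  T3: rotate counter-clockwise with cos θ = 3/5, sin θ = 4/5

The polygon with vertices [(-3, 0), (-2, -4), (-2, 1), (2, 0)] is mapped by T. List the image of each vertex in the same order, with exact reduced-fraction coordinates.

image vertices: (-27/10, -18/5), (87/5, -84/5), (-33/5, 6/5), (9/5, 12/5)

T1 scale by (3/2, 2): (-3, 0) → (-9/2, 0); (-2, -4) → (-3, -8); (-2, 1) → (-3, 2); (2, 0) → (3, 0)
T2 scale by (1, 3): (-9/2, 0) → (-9/2, 0); (-3, -8) → (-3, -24); (-3, 2) → (-3, 6); (3, 0) → (3, 0)
T3 rotate counter-clockwise with cos θ = 3/5, sin θ = 4/5: (-9/2, 0) → (-27/10, -18/5); (-3, -24) → (87/5, -84/5); (-3, 6) → (-33/5, 6/5); (3, 0) → (9/5, 12/5)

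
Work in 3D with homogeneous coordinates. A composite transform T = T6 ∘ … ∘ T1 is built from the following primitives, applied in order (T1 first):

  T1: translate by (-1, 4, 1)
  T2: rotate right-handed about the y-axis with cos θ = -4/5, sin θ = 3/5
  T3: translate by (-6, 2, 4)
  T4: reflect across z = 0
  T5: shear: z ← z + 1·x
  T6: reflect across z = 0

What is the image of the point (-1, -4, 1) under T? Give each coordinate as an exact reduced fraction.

T1 translate by (-1, 4, 1): (-1, -4, 1) → (-2, 0, 2)
T2 rotate right-handed about the y-axis with cos θ = -4/5, sin θ = 3/5: (-2, 0, 2) → (14/5, 0, -2/5)
T3 translate by (-6, 2, 4): (14/5, 0, -2/5) → (-16/5, 2, 18/5)
T4 reflect across z = 0: (-16/5, 2, 18/5) → (-16/5, 2, -18/5)
T5 shear: z ← z + 1·x: (-16/5, 2, -18/5) → (-16/5, 2, -34/5)
T6 reflect across z = 0: (-16/5, 2, -34/5) → (-16/5, 2, 34/5)

T(p) = (-16/5, 2, 34/5)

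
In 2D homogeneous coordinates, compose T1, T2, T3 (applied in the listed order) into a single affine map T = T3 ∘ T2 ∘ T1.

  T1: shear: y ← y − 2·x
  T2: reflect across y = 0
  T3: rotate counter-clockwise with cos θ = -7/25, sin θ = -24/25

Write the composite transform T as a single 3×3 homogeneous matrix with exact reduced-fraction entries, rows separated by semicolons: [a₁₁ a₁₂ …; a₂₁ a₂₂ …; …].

T = [41/25 -24/25 0; -38/25 7/25 0; 0 0 1]

T1 = [1 0 0; -2 1 0; 0 0 1]
T2·T1 = [1 0 0; 2 -1 0; 0 0 1]
T3·…·T1 = [41/25 -24/25 0; -38/25 7/25 0; 0 0 1]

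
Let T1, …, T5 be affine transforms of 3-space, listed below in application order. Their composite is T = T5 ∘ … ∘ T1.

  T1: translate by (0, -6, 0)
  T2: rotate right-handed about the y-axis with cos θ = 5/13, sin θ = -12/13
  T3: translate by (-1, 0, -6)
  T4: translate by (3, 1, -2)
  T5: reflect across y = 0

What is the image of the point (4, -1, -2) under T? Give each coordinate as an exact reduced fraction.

T(p) = (70/13, 6, -66/13)

T1 translate by (0, -6, 0): (4, -1, -2) → (4, -7, -2)
T2 rotate right-handed about the y-axis with cos θ = 5/13, sin θ = -12/13: (4, -7, -2) → (44/13, -7, 38/13)
T3 translate by (-1, 0, -6): (44/13, -7, 38/13) → (31/13, -7, -40/13)
T4 translate by (3, 1, -2): (31/13, -7, -40/13) → (70/13, -6, -66/13)
T5 reflect across y = 0: (70/13, -6, -66/13) → (70/13, 6, -66/13)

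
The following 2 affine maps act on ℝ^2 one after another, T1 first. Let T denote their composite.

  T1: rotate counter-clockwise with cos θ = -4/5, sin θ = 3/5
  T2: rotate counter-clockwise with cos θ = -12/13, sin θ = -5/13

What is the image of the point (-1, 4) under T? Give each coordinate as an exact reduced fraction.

T1 rotate counter-clockwise with cos θ = -4/5, sin θ = 3/5: (-1, 4) → (-8/5, -19/5)
T2 rotate counter-clockwise with cos θ = -12/13, sin θ = -5/13: (-8/5, -19/5) → (1/65, 268/65)

T(p) = (1/65, 268/65)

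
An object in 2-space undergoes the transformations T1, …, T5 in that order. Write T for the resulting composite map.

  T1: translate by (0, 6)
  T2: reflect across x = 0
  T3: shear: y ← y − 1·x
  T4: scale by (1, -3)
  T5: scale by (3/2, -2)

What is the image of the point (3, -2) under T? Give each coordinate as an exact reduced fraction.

T(p) = (-9/2, 42)

T1 translate by (0, 6): (3, -2) → (3, 4)
T2 reflect across x = 0: (3, 4) → (-3, 4)
T3 shear: y ← y − 1·x: (-3, 4) → (-3, 7)
T4 scale by (1, -3): (-3, 7) → (-3, -21)
T5 scale by (3/2, -2): (-3, -21) → (-9/2, 42)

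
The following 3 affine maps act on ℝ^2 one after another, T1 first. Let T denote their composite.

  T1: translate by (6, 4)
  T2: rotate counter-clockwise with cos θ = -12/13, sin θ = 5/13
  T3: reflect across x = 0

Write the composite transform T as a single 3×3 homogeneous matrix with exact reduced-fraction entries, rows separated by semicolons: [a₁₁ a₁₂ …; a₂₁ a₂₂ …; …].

T = [12/13 5/13 92/13; 5/13 -12/13 -18/13; 0 0 1]

T1 = [1 0 6; 0 1 4; 0 0 1]
T2·T1 = [-12/13 -5/13 -92/13; 5/13 -12/13 -18/13; 0 0 1]
T3·…·T1 = [12/13 5/13 92/13; 5/13 -12/13 -18/13; 0 0 1]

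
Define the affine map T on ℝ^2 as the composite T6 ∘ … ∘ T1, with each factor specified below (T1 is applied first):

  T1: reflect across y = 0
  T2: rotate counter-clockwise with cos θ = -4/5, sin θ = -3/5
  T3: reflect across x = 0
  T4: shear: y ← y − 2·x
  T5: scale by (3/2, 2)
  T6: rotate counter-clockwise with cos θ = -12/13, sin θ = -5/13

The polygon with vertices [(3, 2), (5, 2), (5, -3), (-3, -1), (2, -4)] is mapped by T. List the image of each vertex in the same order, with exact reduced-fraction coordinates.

T1 reflect across y = 0: (3, 2) → (3, -2); (5, 2) → (5, -2); (5, -3) → (5, 3); (-3, -1) → (-3, 1); (2, -4) → (2, 4)
T2 rotate counter-clockwise with cos θ = -4/5, sin θ = -3/5: (3, -2) → (-18/5, -1/5); (5, -2) → (-26/5, -7/5); (5, 3) → (-11/5, -27/5); (-3, 1) → (3, 1); (2, 4) → (4/5, -22/5)
T3 reflect across x = 0: (-18/5, -1/5) → (18/5, -1/5); (-26/5, -7/5) → (26/5, -7/5); (-11/5, -27/5) → (11/5, -27/5); (3, 1) → (-3, 1); (4/5, -22/5) → (-4/5, -22/5)
T4 shear: y ← y − 2·x: (18/5, -1/5) → (18/5, -37/5); (26/5, -7/5) → (26/5, -59/5); (11/5, -27/5) → (11/5, -49/5); (-3, 1) → (-3, 7); (-4/5, -22/5) → (-4/5, -14/5)
T5 scale by (3/2, 2): (18/5, -37/5) → (27/5, -74/5); (26/5, -59/5) → (39/5, -118/5); (11/5, -49/5) → (33/10, -98/5); (-3, 7) → (-9/2, 14); (-4/5, -14/5) → (-6/5, -28/5)
T6 rotate counter-clockwise with cos θ = -12/13, sin θ = -5/13: (27/5, -74/5) → (-694/65, 753/65); (39/5, -118/5) → (-1058/65, 1221/65); (33/10, -98/5) → (-688/65, 2187/130); (-9/2, 14) → (124/13, -291/26); (-6/5, -28/5) → (-68/65, 366/65)

image vertices: (-694/65, 753/65), (-1058/65, 1221/65), (-688/65, 2187/130), (124/13, -291/26), (-68/65, 366/65)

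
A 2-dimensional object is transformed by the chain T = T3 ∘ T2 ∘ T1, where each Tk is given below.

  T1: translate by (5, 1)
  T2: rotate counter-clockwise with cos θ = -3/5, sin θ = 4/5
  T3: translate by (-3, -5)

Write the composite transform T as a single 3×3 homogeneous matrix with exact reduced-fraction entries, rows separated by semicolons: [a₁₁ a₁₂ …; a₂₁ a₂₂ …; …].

T = [-3/5 -4/5 -34/5; 4/5 -3/5 -8/5; 0 0 1]

T1 = [1 0 5; 0 1 1; 0 0 1]
T2·T1 = [-3/5 -4/5 -19/5; 4/5 -3/5 17/5; 0 0 1]
T3·…·T1 = [-3/5 -4/5 -34/5; 4/5 -3/5 -8/5; 0 0 1]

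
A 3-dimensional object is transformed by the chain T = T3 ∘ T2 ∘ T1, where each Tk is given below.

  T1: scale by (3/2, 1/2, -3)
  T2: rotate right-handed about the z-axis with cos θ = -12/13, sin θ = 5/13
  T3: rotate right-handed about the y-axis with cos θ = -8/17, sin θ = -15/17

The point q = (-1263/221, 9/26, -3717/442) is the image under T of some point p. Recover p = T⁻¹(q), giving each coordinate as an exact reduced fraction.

p = (3, 3, -3)

T1 = [3/2 0 0 0; 0 1/2 0 0; 0 0 -3 0; 0 0 0 1]
T2·T1 = [-18/13 -5/26 0 0; 15/26 -6/13 0 0; 0 0 -3 0; 0 0 0 1]
T3·…·T1 = [144/221 20/221 45/17 0; 15/26 -6/13 0 0; -270/221 -75/442 24/17 0; 0 0 0 1]
det M = -9/4; M⁻¹ = [64/221 10/39 -120/221 0; 80/221 -24/13 -150/221 0; 5/17 0 8/51 0; 0 0 0 1]
M⁻¹ · (-1263/221, 9/26, -3717/442)ᵀ = (3, 3, -3)ᵀ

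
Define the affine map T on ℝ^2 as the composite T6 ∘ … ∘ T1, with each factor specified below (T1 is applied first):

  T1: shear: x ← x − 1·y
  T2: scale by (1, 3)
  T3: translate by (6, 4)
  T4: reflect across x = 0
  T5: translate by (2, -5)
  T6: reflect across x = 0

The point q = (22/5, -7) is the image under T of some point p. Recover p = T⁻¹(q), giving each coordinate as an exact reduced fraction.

p = (-8/5, -2)

T1 = [1 -1 0; 0 1 0; 0 0 1]
T2·T1 = [1 -1 0; 0 3 0; 0 0 1]
T3·…·T1 = [1 -1 6; 0 3 4; 0 0 1]
T4·…·T1 = [-1 1 -6; 0 3 4; 0 0 1]
T5·…·T1 = [-1 1 -4; 0 3 -1; 0 0 1]
T6·…·T1 = [1 -1 4; 0 3 -1; 0 0 1]
det M = 3; M⁻¹ = [1 1/3 -11/3; 0 1/3 1/3; 0 0 1]
M⁻¹ · (22/5, -7)ᵀ = (-8/5, -2)ᵀ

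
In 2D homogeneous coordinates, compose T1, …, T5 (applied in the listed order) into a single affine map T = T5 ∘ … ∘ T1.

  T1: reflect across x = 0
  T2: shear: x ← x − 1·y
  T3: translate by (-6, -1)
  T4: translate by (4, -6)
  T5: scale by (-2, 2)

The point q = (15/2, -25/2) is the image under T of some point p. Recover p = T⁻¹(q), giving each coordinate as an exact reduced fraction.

p = (1, 3/4)

T1 = [-1 0 0; 0 1 0; 0 0 1]
T2·T1 = [-1 -1 0; 0 1 0; 0 0 1]
T3·…·T1 = [-1 -1 -6; 0 1 -1; 0 0 1]
T4·…·T1 = [-1 -1 -2; 0 1 -7; 0 0 1]
T5·…·T1 = [2 2 4; 0 2 -14; 0 0 1]
det M = 4; M⁻¹ = [1/2 -1/2 -9; 0 1/2 7; 0 0 1]
M⁻¹ · (15/2, -25/2)ᵀ = (1, 3/4)ᵀ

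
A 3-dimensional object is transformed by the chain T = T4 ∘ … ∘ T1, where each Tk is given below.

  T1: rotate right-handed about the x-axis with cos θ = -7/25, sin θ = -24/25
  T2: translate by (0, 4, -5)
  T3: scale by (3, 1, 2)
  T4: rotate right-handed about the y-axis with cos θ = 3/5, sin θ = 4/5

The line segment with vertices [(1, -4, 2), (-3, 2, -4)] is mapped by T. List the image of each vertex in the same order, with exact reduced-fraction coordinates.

T1 rotate right-handed about the x-axis with cos θ = -7/25, sin θ = -24/25: (1, -4, 2) → (1, 76/25, 82/25); (-3, 2, -4) → (-3, -22/5, -4/5)
T2 translate by (0, 4, -5): (1, 76/25, 82/25) → (1, 176/25, -43/25); (-3, -22/5, -4/5) → (-3, -2/5, -29/5)
T3 scale by (3, 1, 2): (1, 176/25, -43/25) → (3, 176/25, -86/25); (-3, -2/5, -29/5) → (-9, -2/5, -58/5)
T4 rotate right-handed about the y-axis with cos θ = 3/5, sin θ = 4/5: (3, 176/25, -86/25) → (-119/125, 176/25, -558/125); (-9, -2/5, -58/5) → (-367/25, -2/5, 6/25)

image vertices: (-119/125, 176/25, -558/125), (-367/25, -2/5, 6/25)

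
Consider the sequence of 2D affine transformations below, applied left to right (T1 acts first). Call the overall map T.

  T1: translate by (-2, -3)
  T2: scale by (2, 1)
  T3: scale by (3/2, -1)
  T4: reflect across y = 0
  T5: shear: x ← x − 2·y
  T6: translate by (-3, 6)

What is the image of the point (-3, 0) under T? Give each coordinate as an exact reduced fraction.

T1 translate by (-2, -3): (-3, 0) → (-5, -3)
T2 scale by (2, 1): (-5, -3) → (-10, -3)
T3 scale by (3/2, -1): (-10, -3) → (-15, 3)
T4 reflect across y = 0: (-15, 3) → (-15, -3)
T5 shear: x ← x − 2·y: (-15, -3) → (-9, -3)
T6 translate by (-3, 6): (-9, -3) → (-12, 3)

T(p) = (-12, 3)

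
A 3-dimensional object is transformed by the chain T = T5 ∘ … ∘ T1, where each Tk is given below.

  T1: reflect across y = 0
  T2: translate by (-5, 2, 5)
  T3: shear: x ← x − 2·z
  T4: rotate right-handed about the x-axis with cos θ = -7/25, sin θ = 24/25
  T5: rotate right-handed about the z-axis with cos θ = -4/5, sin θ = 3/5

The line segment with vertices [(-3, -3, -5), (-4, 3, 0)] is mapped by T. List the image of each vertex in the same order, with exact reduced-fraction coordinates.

T1 reflect across y = 0: (-3, -3, -5) → (-3, 3, -5); (-4, 3, 0) → (-4, -3, 0)
T2 translate by (-5, 2, 5): (-3, 3, -5) → (-8, 5, 0); (-4, -3, 0) → (-9, -1, 5)
T3 shear: x ← x − 2·z: (-8, 5, 0) → (-8, 5, 0); (-9, -1, 5) → (-19, -1, 5)
T4 rotate right-handed about the x-axis with cos θ = -7/25, sin θ = 24/25: (-8, 5, 0) → (-8, -7/5, 24/5); (-19, -1, 5) → (-19, -113/25, -59/25)
T5 rotate right-handed about the z-axis with cos θ = -4/5, sin θ = 3/5: (-8, -7/5, 24/5) → (181/25, -92/25, 24/5); (-19, -113/25, -59/25) → (2239/125, -973/125, -59/25)

image vertices: (181/25, -92/25, 24/5), (2239/125, -973/125, -59/25)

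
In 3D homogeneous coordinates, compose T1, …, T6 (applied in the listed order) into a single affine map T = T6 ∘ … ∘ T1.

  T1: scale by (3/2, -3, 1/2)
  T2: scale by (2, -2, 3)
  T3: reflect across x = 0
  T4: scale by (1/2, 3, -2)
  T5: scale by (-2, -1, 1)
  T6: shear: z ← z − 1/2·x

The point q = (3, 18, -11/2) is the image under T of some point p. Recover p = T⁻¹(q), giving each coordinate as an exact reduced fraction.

T1 = [3/2 0 0 0; 0 -3 0 0; 0 0 1/2 0; 0 0 0 1]
T2·T1 = [3 0 0 0; 0 6 0 0; 0 0 3/2 0; 0 0 0 1]
T3·…·T1 = [-3 0 0 0; 0 6 0 0; 0 0 3/2 0; 0 0 0 1]
T4·…·T1 = [-3/2 0 0 0; 0 18 0 0; 0 0 -3 0; 0 0 0 1]
T5·…·T1 = [3 0 0 0; 0 -18 0 0; 0 0 -3 0; 0 0 0 1]
T6·…·T1 = [3 0 0 0; 0 -18 0 0; -3/2 0 -3 0; 0 0 0 1]
det M = 162; M⁻¹ = [1/3 0 0 0; 0 -1/18 0 0; -1/6 0 -1/3 0; 0 0 0 1]
M⁻¹ · (3, 18, -11/2)ᵀ = (1, -1, 4/3)ᵀ

p = (1, -1, 4/3)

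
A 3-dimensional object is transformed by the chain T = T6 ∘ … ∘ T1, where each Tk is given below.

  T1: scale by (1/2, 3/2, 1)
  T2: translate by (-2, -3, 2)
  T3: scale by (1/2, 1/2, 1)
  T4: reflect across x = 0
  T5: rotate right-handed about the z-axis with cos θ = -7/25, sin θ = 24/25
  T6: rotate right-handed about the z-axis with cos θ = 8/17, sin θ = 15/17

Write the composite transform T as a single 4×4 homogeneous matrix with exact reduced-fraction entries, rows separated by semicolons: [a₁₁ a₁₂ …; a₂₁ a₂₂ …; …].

T = [104/425 -261/1700 0 -571/850; -87/1700 -312/425 0 711/425; 0 0 1 2; 0 0 0 1]

T1 = [1/2 0 0 0; 0 3/2 0 0; 0 0 1 0; 0 0 0 1]
T2·T1 = [1/2 0 0 -2; 0 3/2 0 -3; 0 0 1 2; 0 0 0 1]
T3·…·T1 = [1/4 0 0 -1; 0 3/4 0 -3/2; 0 0 1 2; 0 0 0 1]
T4·…·T1 = [-1/4 0 0 1; 0 3/4 0 -3/2; 0 0 1 2; 0 0 0 1]
T5·…·T1 = [7/100 -18/25 0 29/25; -6/25 -21/100 0 69/50; 0 0 1 2; 0 0 0 1]
T6·…·T1 = [104/425 -261/1700 0 -571/850; -87/1700 -312/425 0 711/425; 0 0 1 2; 0 0 0 1]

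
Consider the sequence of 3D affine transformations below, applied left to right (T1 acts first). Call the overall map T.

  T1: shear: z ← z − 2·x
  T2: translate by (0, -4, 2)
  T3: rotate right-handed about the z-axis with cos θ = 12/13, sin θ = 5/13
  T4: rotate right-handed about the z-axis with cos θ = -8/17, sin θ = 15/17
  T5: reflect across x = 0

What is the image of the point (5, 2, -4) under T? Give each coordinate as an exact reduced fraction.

T1 shear: z ← z − 2·x: (5, 2, -4) → (5, 2, -14)
T2 translate by (0, -4, 2): (5, 2, -14) → (5, -2, -12)
T3 rotate right-handed about the z-axis with cos θ = 12/13, sin θ = 5/13: (5, -2, -12) → (70/13, 1/13, -12)
T4 rotate right-handed about the z-axis with cos θ = -8/17, sin θ = 15/17: (70/13, 1/13, -12) → (-575/221, 1042/221, -12)
T5 reflect across x = 0: (-575/221, 1042/221, -12) → (575/221, 1042/221, -12)

T(p) = (575/221, 1042/221, -12)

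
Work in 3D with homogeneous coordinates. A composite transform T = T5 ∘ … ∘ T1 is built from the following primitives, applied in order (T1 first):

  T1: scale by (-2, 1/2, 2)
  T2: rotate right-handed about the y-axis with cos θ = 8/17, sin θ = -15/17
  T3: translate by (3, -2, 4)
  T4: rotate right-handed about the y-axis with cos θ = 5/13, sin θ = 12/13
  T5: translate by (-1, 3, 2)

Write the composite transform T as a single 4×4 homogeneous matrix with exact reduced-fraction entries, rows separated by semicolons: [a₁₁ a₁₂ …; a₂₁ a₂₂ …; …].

T1 = [-2 0 0 0; 0 1/2 0 0; 0 0 2 0; 0 0 0 1]
T2·T1 = [-16/17 0 -30/17 0; 0 1/2 0 0; -30/17 0 16/17 0; 0 0 0 1]
T3·…·T1 = [-16/17 0 -30/17 3; 0 1/2 0 -2; -30/17 0 16/17 4; 0 0 0 1]
T4·…·T1 = [-440/221 0 42/221 63/13; 0 1/2 0 -2; 42/221 0 440/221 -16/13; 0 0 0 1]
T5·…·T1 = [-440/221 0 42/221 50/13; 0 1/2 0 1; 42/221 0 440/221 10/13; 0 0 0 1]

T = [-440/221 0 42/221 50/13; 0 1/2 0 1; 42/221 0 440/221 10/13; 0 0 0 1]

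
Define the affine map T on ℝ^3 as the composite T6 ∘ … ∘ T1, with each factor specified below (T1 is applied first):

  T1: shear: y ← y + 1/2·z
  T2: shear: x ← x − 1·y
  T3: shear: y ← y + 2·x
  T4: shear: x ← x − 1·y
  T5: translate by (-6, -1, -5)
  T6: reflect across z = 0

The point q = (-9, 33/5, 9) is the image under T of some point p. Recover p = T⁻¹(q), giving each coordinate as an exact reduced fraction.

T1 = [1 0 0 0; 0 1 1/2 0; 0 0 1 0; 0 0 0 1]
T2·T1 = [1 -1 -1/2 0; 0 1 1/2 0; 0 0 1 0; 0 0 0 1]
T3·…·T1 = [1 -1 -1/2 0; 2 -1 -1/2 0; 0 0 1 0; 0 0 0 1]
T4·…·T1 = [-1 0 0 0; 2 -1 -1/2 0; 0 0 1 0; 0 0 0 1]
T5·…·T1 = [-1 0 0 -6; 2 -1 -1/2 -1; 0 0 1 -5; 0 0 0 1]
T6·…·T1 = [-1 0 0 -6; 2 -1 -1/2 -1; 0 0 -1 5; 0 0 0 1]
det M = -1; M⁻¹ = [-1 0 0 -6; -2 -1 1/2 -31/2; 0 0 -1 5; 0 0 0 1]
M⁻¹ · (-9, 33/5, 9)ᵀ = (3, 2/5, -4)ᵀ

p = (3, 2/5, -4)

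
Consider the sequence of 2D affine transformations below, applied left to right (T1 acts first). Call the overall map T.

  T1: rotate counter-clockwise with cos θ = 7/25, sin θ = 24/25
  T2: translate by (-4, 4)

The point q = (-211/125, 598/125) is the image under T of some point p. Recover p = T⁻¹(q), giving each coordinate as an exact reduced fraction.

p = (7/5, -2)

T1 = [7/25 -24/25 0; 24/25 7/25 0; 0 0 1]
T2·T1 = [7/25 -24/25 -4; 24/25 7/25 4; 0 0 1]
det M = 1; M⁻¹ = [7/25 24/25 -68/25; -24/25 7/25 -124/25; 0 0 1]
M⁻¹ · (-211/125, 598/125)ᵀ = (7/5, -2)ᵀ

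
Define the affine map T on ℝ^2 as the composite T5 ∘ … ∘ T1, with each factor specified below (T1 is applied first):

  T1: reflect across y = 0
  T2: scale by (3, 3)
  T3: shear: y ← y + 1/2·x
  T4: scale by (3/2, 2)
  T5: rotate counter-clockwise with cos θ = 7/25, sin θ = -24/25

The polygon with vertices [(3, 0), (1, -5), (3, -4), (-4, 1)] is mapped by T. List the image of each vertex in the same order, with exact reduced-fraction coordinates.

T1 reflect across y = 0: (3, 0) → (3, 0); (1, -5) → (1, 5); (3, -4) → (3, 4); (-4, 1) → (-4, -1)
T2 scale by (3, 3): (3, 0) → (9, 0); (1, 5) → (3, 15); (3, 4) → (9, 12); (-4, -1) → (-12, -3)
T3 shear: y ← y + 1/2·x: (9, 0) → (9, 9/2); (3, 15) → (3, 33/2); (9, 12) → (9, 33/2); (-12, -3) → (-12, -9)
T4 scale by (3/2, 2): (9, 9/2) → (27/2, 9); (3, 33/2) → (9/2, 33); (9, 33/2) → (27/2, 33); (-12, -9) → (-18, -18)
T5 rotate counter-clockwise with cos θ = 7/25, sin θ = -24/25: (27/2, 9) → (621/50, -261/25); (9/2, 33) → (1647/50, 123/25); (27/2, 33) → (1773/50, -93/25); (-18, -18) → (-558/25, 306/25)

image vertices: (621/50, -261/25), (1647/50, 123/25), (1773/50, -93/25), (-558/25, 306/25)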